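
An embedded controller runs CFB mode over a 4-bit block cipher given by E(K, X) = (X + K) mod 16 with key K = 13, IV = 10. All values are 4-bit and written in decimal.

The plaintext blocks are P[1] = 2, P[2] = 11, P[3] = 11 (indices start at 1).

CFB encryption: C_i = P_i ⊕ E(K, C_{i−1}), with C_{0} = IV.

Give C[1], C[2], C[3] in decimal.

C[1] = 5, C[2] = 9, C[3] = 13

C[1]: E(K, 10) = 7; 2 ⊕ 7 = 5.
C[2]: E(K, 5) = 2; 11 ⊕ 2 = 9.
C[3]: E(K, 9) = 6; 11 ⊕ 6 = 13.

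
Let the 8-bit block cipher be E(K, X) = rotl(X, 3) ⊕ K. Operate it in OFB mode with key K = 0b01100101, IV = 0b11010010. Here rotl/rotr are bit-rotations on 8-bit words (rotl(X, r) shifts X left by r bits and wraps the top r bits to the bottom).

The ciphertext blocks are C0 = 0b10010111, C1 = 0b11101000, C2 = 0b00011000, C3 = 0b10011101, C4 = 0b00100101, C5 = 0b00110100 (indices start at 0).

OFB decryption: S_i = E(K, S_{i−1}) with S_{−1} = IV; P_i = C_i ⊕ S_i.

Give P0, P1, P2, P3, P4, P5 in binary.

P0: S = E(K, 0b11010010) = 0b11110011; 0b10010111 ⊕ 0b11110011 = 0b01100100.
P1: S = E(K, 0b11110011) = 0b11111010; 0b11101000 ⊕ 0b11111010 = 0b00010010.
P2: S = E(K, 0b11111010) = 0b10110010; 0b00011000 ⊕ 0b10110010 = 0b10101010.
P3: S = E(K, 0b10110010) = 0b11110000; 0b10011101 ⊕ 0b11110000 = 0b01101101.
P4: S = E(K, 0b11110000) = 0b11100010; 0b00100101 ⊕ 0b11100010 = 0b11000111.
P5: S = E(K, 0b11100010) = 0b01110010; 0b00110100 ⊕ 0b01110010 = 0b01000110.

P0 = 0b01100100, P1 = 0b00010010, P2 = 0b10101010, P3 = 0b01101101, P4 = 0b11000111, P5 = 0b01000110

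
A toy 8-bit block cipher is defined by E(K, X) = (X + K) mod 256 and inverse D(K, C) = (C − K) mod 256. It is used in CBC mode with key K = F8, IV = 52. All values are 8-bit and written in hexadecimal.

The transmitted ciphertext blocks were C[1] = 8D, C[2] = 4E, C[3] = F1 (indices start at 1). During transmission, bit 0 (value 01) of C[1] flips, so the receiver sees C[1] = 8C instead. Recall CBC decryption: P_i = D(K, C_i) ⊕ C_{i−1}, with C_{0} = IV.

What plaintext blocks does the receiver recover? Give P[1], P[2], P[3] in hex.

P[1] = C6, P[2] = DA, P[3] = B7

Only C[1] changed, to 8C. In CBC, a change in C_i garbles P_i and flips the same bit in P_{i+1}. Decrypting the received ciphertext:
P[1]: D(K, 8C) = 94; 94 ⊕ 52 = C6.
P[2]: D(K, 4E) = 56; 56 ⊕ 8C = DA.
P[3]: D(K, F1) = F9; F9 ⊕ 4E = B7.
Blocks that differ from the original plaintext: P[1], P[2].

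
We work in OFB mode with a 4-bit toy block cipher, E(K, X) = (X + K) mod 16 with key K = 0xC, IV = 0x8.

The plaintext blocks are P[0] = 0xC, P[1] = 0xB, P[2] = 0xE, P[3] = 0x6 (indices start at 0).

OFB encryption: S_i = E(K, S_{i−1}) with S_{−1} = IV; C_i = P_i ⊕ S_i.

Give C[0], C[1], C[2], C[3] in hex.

C[0] = 0x8, C[1] = 0xB, C[2] = 0x2, C[3] = 0xE

C[0]: S = E(K, 0x8) = 0x4; 0xC ⊕ 0x4 = 0x8.
C[1]: S = E(K, 0x4) = 0x0; 0xB ⊕ 0x0 = 0xB.
C[2]: S = E(K, 0x0) = 0xC; 0xE ⊕ 0xC = 0x2.
C[3]: S = E(K, 0xC) = 0x8; 0x6 ⊕ 0x8 = 0xE.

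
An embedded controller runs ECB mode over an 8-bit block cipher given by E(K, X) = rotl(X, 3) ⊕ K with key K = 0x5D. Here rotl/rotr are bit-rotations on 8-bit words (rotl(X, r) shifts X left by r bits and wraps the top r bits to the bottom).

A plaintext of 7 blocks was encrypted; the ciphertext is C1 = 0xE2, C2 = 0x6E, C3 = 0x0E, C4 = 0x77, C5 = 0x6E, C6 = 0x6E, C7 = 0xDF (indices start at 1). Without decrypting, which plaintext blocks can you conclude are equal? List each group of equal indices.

P2 = P5 = P6

ECB encrypts each block independently with the same key, so equal ciphertext blocks imply equal plaintext blocks.
C2 = C5 = C6 = 0x6E, so P2 = P5 = P6.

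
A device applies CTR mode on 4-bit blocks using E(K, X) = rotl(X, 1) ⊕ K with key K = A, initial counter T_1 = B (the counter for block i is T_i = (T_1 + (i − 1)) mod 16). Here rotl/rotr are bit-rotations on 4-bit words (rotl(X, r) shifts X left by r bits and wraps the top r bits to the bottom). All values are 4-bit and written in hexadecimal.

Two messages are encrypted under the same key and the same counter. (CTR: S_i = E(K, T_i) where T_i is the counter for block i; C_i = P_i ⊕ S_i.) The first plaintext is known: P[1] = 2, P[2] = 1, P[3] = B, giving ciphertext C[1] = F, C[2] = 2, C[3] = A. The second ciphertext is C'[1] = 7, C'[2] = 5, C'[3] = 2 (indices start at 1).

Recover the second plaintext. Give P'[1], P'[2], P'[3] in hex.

In CTR with a reused counter, both messages share the same keystream S_i, so C_i ⊕ C'_i = P_i ⊕ P'_i and thus P'_i = P_i ⊕ C_i ⊕ C'_i.
P'[1]: 2 ⊕ F ⊕ 7 = A.
P'[2]: 1 ⊕ 2 ⊕ 5 = 6.
P'[3]: B ⊕ A ⊕ 2 = 3.

P'[1] = A, P'[2] = 6, P'[3] = 3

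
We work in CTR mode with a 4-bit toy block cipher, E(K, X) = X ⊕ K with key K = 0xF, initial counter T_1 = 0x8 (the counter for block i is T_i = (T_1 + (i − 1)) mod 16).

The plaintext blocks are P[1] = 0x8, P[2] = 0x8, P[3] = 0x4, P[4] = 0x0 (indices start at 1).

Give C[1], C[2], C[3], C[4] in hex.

C[1] = 0xF, C[2] = 0xE, C[3] = 0x1, C[4] = 0x4

CTR encryption: S_i = E(K, T_i) where T_i is the counter for block i; C_i = P_i ⊕ S_i.
C[1]: T = 0x8, S = E(K, T) = 0x7; 0x8 ⊕ 0x7 = 0xF.
C[2]: T = 0x9, S = E(K, T) = 0x6; 0x8 ⊕ 0x6 = 0xE.
C[3]: T = 0xA, S = E(K, T) = 0x5; 0x4 ⊕ 0x5 = 0x1.
C[4]: T = 0xB, S = E(K, T) = 0x4; 0x0 ⊕ 0x4 = 0x4.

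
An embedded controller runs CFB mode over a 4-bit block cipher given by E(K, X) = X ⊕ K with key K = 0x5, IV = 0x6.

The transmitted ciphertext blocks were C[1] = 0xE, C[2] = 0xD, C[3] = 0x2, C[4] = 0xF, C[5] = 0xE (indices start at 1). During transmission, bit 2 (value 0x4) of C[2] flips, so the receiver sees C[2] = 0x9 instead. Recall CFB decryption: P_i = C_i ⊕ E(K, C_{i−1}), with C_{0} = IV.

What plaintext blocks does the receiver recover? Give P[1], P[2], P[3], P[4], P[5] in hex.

P[1] = 0xD, P[2] = 0x2, P[3] = 0xE, P[4] = 0x8, P[5] = 0x4

Only C[2] changed, to 0x9. In CFB, a change in C_i flips the same bit in P_i and garbles P_{i+1}. Decrypting the received ciphertext:
P[1]: E(K, 0x6) = 0x3; 0xE ⊕ 0x3 = 0xD.
P[2]: E(K, 0xE) = 0xB; 0x9 ⊕ 0xB = 0x2.
P[3]: E(K, 0x9) = 0xC; 0x2 ⊕ 0xC = 0xE.
P[4]: E(K, 0x2) = 0x7; 0xF ⊕ 0x7 = 0x8.
P[5]: E(K, 0xF) = 0xA; 0xE ⊕ 0xA = 0x4.
Blocks that differ from the original plaintext: P[2], P[3].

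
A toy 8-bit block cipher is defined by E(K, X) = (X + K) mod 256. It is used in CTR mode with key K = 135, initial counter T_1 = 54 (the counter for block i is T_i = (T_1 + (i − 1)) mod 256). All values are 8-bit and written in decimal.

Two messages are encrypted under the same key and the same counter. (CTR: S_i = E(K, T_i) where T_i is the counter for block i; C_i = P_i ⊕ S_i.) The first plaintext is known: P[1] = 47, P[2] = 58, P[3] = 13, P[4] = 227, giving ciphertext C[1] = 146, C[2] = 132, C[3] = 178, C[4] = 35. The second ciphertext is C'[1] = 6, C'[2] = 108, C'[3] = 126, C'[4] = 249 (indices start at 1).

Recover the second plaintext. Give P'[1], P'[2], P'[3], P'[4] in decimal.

P'[1] = 187, P'[2] = 210, P'[3] = 193, P'[4] = 57

In CTR with a reused counter, both messages share the same keystream S_i, so C_i ⊕ C'_i = P_i ⊕ P'_i and thus P'_i = P_i ⊕ C_i ⊕ C'_i.
P'[1]: 47 ⊕ 146 ⊕ 6 = 187.
P'[2]: 58 ⊕ 132 ⊕ 108 = 210.
P'[3]: 13 ⊕ 178 ⊕ 126 = 193.
P'[4]: 227 ⊕ 35 ⊕ 249 = 57.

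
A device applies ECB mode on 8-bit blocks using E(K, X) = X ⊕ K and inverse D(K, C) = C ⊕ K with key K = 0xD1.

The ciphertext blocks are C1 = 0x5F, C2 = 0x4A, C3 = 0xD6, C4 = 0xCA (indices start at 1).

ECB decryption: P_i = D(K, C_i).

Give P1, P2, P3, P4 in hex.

P1 = 0x8E, P2 = 0x9B, P3 = 0x07, P4 = 0x1B

P1: D(K, 0x5F) = 0x8E.
P2: D(K, 0x4A) = 0x9B.
P3: D(K, 0xD6) = 0x07.
P4: D(K, 0xCA) = 0x1B.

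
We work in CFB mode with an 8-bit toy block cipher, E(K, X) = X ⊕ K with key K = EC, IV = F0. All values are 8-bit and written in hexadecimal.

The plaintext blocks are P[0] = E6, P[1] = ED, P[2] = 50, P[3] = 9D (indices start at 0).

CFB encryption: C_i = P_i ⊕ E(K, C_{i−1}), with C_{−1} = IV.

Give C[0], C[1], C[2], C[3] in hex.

C[0] = FA, C[1] = FB, C[2] = 47, C[3] = 36

C[0]: E(K, F0) = 1C; E6 ⊕ 1C = FA.
C[1]: E(K, FA) = 16; ED ⊕ 16 = FB.
C[2]: E(K, FB) = 17; 50 ⊕ 17 = 47.
C[3]: E(K, 47) = AB; 9D ⊕ AB = 36.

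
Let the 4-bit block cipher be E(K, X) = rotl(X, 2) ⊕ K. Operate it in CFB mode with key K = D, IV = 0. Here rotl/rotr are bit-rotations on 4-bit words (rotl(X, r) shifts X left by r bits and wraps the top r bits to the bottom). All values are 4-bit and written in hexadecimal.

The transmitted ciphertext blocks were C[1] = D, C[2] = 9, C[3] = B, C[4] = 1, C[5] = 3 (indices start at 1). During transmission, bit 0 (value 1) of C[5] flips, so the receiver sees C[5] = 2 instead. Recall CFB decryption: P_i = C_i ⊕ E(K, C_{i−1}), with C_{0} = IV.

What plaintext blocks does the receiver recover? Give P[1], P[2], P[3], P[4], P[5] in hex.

Only C[5] changed, to 2. In CFB, a change in C_i flips the same bit in P_i and garbles P_{i+1}. Decrypting the received ciphertext:
P[1]: E(K, 0) = D; D ⊕ D = 0.
P[2]: E(K, D) = A; 9 ⊕ A = 3.
P[3]: E(K, 9) = B; B ⊕ B = 0.
P[4]: E(K, B) = 3; 1 ⊕ 3 = 2.
P[5]: E(K, 1) = 9; 2 ⊕ 9 = B.
Blocks that differ from the original plaintext: P[5].

P[1] = 0, P[2] = 3, P[3] = 0, P[4] = 2, P[5] = B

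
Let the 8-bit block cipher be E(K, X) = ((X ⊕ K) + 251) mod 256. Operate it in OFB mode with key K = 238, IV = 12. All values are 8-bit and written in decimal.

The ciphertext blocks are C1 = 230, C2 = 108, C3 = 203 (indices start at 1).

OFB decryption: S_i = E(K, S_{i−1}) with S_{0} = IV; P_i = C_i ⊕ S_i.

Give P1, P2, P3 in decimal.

P1: S = E(K, 12) = 221; 230 ⊕ 221 = 59.
P2: S = E(K, 221) = 46; 108 ⊕ 46 = 66.
P3: S = E(K, 46) = 187; 203 ⊕ 187 = 112.

P1 = 59, P2 = 66, P3 = 112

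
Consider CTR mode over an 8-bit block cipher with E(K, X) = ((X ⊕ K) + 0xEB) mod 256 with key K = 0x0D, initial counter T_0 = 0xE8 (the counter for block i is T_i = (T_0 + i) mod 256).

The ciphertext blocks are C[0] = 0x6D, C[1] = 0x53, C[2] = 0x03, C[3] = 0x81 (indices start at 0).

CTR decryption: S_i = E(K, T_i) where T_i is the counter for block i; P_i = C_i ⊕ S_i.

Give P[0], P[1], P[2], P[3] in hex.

P[0] = 0xBD, P[1] = 0x9C, P[2] = 0xD1, P[3] = 0x50

P[0]: T = 0xE8, S = E(K, T) = 0xD0; 0x6D ⊕ 0xD0 = 0xBD.
P[1]: T = 0xE9, S = E(K, T) = 0xCF; 0x53 ⊕ 0xCF = 0x9C.
P[2]: T = 0xEA, S = E(K, T) = 0xD2; 0x03 ⊕ 0xD2 = 0xD1.
P[3]: T = 0xEB, S = E(K, T) = 0xD1; 0x81 ⊕ 0xD1 = 0x50.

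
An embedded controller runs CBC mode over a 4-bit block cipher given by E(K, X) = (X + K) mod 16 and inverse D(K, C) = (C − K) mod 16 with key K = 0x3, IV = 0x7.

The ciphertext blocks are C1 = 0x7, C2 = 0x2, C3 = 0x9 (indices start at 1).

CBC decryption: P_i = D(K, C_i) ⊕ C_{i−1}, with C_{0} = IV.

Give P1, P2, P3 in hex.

P1: D(K, 0x7) = 0x4; 0x4 ⊕ 0x7 = 0x3.
P2: D(K, 0x2) = 0xF; 0xF ⊕ 0x7 = 0x8.
P3: D(K, 0x9) = 0x6; 0x6 ⊕ 0x2 = 0x4.

P1 = 0x3, P2 = 0x8, P3 = 0x4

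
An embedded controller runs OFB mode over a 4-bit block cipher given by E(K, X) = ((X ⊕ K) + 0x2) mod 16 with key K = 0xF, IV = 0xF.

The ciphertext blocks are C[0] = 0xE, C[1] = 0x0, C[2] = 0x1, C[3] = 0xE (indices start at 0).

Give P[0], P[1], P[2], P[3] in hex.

OFB decryption: S_i = E(K, S_{i−1}) with S_{−1} = IV; P_i = C_i ⊕ S_i.
P[0]: S = E(K, 0xF) = 0x2; 0xE ⊕ 0x2 = 0xC.
P[1]: S = E(K, 0x2) = 0xF; 0x0 ⊕ 0xF = 0xF.
P[2]: S = E(K, 0xF) = 0x2; 0x1 ⊕ 0x2 = 0x3.
P[3]: S = E(K, 0x2) = 0xF; 0xE ⊕ 0xF = 0x1.

P[0] = 0xC, P[1] = 0xF, P[2] = 0x3, P[3] = 0x1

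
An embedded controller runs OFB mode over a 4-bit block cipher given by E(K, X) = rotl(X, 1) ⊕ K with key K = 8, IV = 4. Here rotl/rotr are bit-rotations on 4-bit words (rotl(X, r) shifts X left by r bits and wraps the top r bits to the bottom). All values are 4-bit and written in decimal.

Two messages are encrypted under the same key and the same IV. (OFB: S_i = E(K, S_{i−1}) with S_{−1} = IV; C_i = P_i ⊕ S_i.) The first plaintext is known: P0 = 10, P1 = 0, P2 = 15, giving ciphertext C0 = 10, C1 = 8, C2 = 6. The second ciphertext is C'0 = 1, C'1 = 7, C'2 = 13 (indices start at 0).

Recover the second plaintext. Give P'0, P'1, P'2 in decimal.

P'0 = 1, P'1 = 15, P'2 = 4

In OFB with a reused IV, both messages share the same keystream S_i, so C_i ⊕ C'_i = P_i ⊕ P'_i and thus P'_i = P_i ⊕ C_i ⊕ C'_i.
P'0: 10 ⊕ 10 ⊕ 1 = 1.
P'1: 0 ⊕ 8 ⊕ 7 = 15.
P'2: 15 ⊕ 6 ⊕ 13 = 4.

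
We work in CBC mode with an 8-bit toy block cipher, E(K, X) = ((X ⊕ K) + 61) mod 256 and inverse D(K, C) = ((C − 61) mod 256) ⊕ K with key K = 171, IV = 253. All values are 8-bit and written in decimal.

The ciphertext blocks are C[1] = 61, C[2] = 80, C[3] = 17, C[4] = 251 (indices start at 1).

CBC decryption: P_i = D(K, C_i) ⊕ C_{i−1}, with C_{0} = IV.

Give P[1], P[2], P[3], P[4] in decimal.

P[1]: D(K, 61) = 171; 171 ⊕ 253 = 86.
P[2]: D(K, 80) = 184; 184 ⊕ 61 = 133.
P[3]: D(K, 17) = 127; 127 ⊕ 80 = 47.
P[4]: D(K, 251) = 21; 21 ⊕ 17 = 4.

P[1] = 86, P[2] = 133, P[3] = 47, P[4] = 4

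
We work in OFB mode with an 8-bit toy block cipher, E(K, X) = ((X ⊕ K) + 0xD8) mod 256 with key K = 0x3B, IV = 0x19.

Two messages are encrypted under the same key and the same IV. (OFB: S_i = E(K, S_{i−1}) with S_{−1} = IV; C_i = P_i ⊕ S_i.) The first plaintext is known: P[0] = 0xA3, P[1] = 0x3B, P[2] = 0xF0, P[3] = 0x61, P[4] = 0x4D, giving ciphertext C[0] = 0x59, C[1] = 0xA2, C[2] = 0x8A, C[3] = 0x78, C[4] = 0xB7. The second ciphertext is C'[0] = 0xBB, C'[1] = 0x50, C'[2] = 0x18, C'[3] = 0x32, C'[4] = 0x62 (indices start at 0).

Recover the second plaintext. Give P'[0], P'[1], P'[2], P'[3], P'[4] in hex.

In OFB with a reused IV, both messages share the same keystream S_i, so C_i ⊕ C'_i = P_i ⊕ P'_i and thus P'_i = P_i ⊕ C_i ⊕ C'_i.
P'[0]: 0xA3 ⊕ 0x59 ⊕ 0xBB = 0x41.
P'[1]: 0x3B ⊕ 0xA2 ⊕ 0x50 = 0xC9.
P'[2]: 0xF0 ⊕ 0x8A ⊕ 0x18 = 0x62.
P'[3]: 0x61 ⊕ 0x78 ⊕ 0x32 = 0x2B.
P'[4]: 0x4D ⊕ 0xB7 ⊕ 0x62 = 0x98.

P'[0] = 0x41, P'[1] = 0xC9, P'[2] = 0x62, P'[3] = 0x2B, P'[4] = 0x98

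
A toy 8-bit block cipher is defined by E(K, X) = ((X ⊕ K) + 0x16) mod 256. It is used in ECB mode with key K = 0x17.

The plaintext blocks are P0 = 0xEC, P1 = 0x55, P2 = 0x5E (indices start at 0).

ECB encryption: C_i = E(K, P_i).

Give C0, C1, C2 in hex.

C0 = 0x11, C1 = 0x58, C2 = 0x5F

C0: E(K, 0xEC) = 0x11.
C1: E(K, 0x55) = 0x58.
C2: E(K, 0x5E) = 0x5F.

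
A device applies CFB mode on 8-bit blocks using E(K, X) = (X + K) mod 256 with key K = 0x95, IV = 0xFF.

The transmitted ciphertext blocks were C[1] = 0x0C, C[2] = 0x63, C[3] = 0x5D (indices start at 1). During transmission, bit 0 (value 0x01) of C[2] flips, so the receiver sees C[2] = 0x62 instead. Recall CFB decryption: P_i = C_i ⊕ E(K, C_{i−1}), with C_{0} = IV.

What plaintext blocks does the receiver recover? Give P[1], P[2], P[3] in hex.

P[1] = 0x98, P[2] = 0xC3, P[3] = 0xAA

Only C[2] changed, to 0x62. In CFB, a change in C_i flips the same bit in P_i and garbles P_{i+1}. Decrypting the received ciphertext:
P[1]: E(K, 0xFF) = 0x94; 0x0C ⊕ 0x94 = 0x98.
P[2]: E(K, 0x0C) = 0xA1; 0x62 ⊕ 0xA1 = 0xC3.
P[3]: E(K, 0x62) = 0xF7; 0x5D ⊕ 0xF7 = 0xAA.
Blocks that differ from the original plaintext: P[2], P[3].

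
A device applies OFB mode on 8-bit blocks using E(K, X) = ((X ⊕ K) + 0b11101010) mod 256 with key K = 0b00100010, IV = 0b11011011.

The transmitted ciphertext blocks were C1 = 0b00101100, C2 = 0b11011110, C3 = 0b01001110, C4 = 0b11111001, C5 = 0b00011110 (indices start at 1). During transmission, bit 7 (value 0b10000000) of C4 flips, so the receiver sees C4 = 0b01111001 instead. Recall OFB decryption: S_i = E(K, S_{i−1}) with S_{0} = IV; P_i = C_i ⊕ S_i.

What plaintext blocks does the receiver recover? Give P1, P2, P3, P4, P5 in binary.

Only C4 changed, to 0b01111001. In OFB, a change in C_i flips the same bit in P_i only; the keystream is unaffected. Decrypting the received ciphertext:
P1: S = E(K, 0b11011011) = 0b11100011; 0b00101100 ⊕ 0b11100011 = 0b11001111.
P2: S = E(K, 0b11100011) = 0b10101011; 0b11011110 ⊕ 0b10101011 = 0b01110101.
P3: S = E(K, 0b10101011) = 0b01110011; 0b01001110 ⊕ 0b01110011 = 0b00111101.
P4: S = E(K, 0b01110011) = 0b00111011; 0b01111001 ⊕ 0b00111011 = 0b01000010.
P5: S = E(K, 0b00111011) = 0b00000011; 0b00011110 ⊕ 0b00000011 = 0b00011101.
Blocks that differ from the original plaintext: P4.

P1 = 0b11001111, P2 = 0b01110101, P3 = 0b00111101, P4 = 0b01000010, P5 = 0b00011101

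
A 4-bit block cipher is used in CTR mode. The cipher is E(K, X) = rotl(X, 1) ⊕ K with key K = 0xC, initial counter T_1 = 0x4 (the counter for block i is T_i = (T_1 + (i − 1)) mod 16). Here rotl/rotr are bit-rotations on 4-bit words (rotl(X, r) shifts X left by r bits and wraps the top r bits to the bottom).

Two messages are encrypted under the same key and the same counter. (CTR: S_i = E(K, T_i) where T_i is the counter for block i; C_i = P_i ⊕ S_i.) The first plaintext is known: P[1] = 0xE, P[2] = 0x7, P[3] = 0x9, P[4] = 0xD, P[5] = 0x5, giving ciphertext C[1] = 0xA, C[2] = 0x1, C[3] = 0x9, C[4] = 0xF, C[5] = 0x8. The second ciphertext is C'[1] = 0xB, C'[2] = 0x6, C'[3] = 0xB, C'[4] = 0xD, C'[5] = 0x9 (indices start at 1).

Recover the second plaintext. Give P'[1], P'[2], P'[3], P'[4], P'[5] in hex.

In CTR with a reused counter, both messages share the same keystream S_i, so C_i ⊕ C'_i = P_i ⊕ P'_i and thus P'_i = P_i ⊕ C_i ⊕ C'_i.
P'[1]: 0xE ⊕ 0xA ⊕ 0xB = 0xF.
P'[2]: 0x7 ⊕ 0x1 ⊕ 0x6 = 0x0.
P'[3]: 0x9 ⊕ 0x9 ⊕ 0xB = 0xB.
P'[4]: 0xD ⊕ 0xF ⊕ 0xD = 0xF.
P'[5]: 0x5 ⊕ 0x8 ⊕ 0x9 = 0x4.

P'[1] = 0xF, P'[2] = 0x0, P'[3] = 0xB, P'[4] = 0xF, P'[5] = 0x4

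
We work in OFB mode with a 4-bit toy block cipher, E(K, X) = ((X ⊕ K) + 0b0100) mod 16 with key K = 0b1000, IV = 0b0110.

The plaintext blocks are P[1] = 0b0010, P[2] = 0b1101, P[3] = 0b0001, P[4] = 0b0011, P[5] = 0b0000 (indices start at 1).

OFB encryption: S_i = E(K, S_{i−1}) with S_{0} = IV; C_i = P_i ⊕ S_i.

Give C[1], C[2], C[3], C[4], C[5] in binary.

C[1]: S = E(K, 0b0110) = 0b0010; 0b0010 ⊕ 0b0010 = 0b0000.
C[2]: S = E(K, 0b0010) = 0b1110; 0b1101 ⊕ 0b1110 = 0b0011.
C[3]: S = E(K, 0b1110) = 0b1010; 0b0001 ⊕ 0b1010 = 0b1011.
C[4]: S = E(K, 0b1010) = 0b0110; 0b0011 ⊕ 0b0110 = 0b0101.
C[5]: S = E(K, 0b0110) = 0b0010; 0b0000 ⊕ 0b0010 = 0b0010.

C[1] = 0b0000, C[2] = 0b0011, C[3] = 0b1011, C[4] = 0b0101, C[5] = 0b0010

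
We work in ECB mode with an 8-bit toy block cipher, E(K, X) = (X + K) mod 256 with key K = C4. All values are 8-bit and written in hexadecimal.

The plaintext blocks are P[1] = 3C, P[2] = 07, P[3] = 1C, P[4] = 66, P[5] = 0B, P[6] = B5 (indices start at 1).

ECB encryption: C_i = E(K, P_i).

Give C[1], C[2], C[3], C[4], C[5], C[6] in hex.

C[1]: E(K, 3C) = 00.
C[2]: E(K, 07) = CB.
C[3]: E(K, 1C) = E0.
C[4]: E(K, 66) = 2A.
C[5]: E(K, 0B) = CF.
C[6]: E(K, B5) = 79.

C[1] = 00, C[2] = CB, C[3] = E0, C[4] = 2A, C[5] = CF, C[6] = 79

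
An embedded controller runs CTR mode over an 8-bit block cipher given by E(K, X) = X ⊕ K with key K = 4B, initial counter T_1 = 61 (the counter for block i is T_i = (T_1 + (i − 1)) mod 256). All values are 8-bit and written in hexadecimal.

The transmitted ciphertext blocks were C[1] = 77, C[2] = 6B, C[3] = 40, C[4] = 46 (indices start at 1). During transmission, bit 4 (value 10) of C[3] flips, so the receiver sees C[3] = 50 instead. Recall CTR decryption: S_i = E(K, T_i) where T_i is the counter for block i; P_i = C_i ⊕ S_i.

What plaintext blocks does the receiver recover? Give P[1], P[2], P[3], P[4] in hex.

P[1] = 5D, P[2] = 42, P[3] = 78, P[4] = 69

Only C[3] changed, to 50. In CTR, a change in C_i flips the same bit in P_i only; the keystream is unaffected. Decrypting the received ciphertext:
P[1]: T = 61, S = E(K, T) = 2A; 77 ⊕ 2A = 5D.
P[2]: T = 62, S = E(K, T) = 29; 6B ⊕ 29 = 42.
P[3]: T = 63, S = E(K, T) = 28; 50 ⊕ 28 = 78.
P[4]: T = 64, S = E(K, T) = 2F; 46 ⊕ 2F = 69.
Blocks that differ from the original plaintext: P[3].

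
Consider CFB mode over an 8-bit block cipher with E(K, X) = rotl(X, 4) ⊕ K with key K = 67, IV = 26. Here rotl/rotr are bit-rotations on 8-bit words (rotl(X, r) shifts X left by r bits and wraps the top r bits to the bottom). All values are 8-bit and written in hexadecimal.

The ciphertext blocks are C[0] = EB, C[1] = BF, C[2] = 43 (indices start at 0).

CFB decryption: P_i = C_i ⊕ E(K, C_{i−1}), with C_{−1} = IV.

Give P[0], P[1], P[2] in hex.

P[0] = EE, P[1] = 66, P[2] = DF

P[0]: E(K, 26) = 05; EB ⊕ 05 = EE.
P[1]: E(K, EB) = D9; BF ⊕ D9 = 66.
P[2]: E(K, BF) = 9C; 43 ⊕ 9C = DF.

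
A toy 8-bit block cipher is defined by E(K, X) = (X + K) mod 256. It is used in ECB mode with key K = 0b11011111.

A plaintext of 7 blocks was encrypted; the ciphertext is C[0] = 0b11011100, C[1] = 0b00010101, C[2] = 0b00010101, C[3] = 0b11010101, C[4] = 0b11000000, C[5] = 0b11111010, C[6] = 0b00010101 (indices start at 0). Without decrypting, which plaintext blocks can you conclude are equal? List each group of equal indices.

ECB encrypts each block independently with the same key, so equal ciphertext blocks imply equal plaintext blocks.
C[1] = C[2] = C[6] = 0b00010101, so P[1] = P[2] = P[6].

P[1] = P[2] = P[6]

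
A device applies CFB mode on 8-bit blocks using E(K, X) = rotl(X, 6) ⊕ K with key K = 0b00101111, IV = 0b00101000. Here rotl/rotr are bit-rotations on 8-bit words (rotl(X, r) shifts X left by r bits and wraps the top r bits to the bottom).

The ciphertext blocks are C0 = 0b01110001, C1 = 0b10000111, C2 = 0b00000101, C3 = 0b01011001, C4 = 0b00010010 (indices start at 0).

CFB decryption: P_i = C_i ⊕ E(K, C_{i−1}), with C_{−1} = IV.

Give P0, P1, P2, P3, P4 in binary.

P0 = 0b01010100, P1 = 0b11110100, P2 = 0b11001011, P3 = 0b00110111, P4 = 0b01101011

P0: E(K, 0b00101000) = 0b00100101; 0b01110001 ⊕ 0b00100101 = 0b01010100.
P1: E(K, 0b01110001) = 0b01110011; 0b10000111 ⊕ 0b01110011 = 0b11110100.
P2: E(K, 0b10000111) = 0b11001110; 0b00000101 ⊕ 0b11001110 = 0b11001011.
P3: E(K, 0b00000101) = 0b01101110; 0b01011001 ⊕ 0b01101110 = 0b00110111.
P4: E(K, 0b01011001) = 0b01111001; 0b00010010 ⊕ 0b01111001 = 0b01101011.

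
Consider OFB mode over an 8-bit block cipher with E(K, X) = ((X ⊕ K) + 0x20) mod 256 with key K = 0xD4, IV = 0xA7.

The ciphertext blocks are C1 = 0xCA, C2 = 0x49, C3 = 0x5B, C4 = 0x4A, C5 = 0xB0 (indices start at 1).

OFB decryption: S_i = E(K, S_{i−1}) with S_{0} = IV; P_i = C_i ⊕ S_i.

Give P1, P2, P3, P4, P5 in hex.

P1 = 0x59, P2 = 0x2E, P3 = 0x88, P4 = 0x6D, P5 = 0xA3

P1: S = E(K, 0xA7) = 0x93; 0xCA ⊕ 0x93 = 0x59.
P2: S = E(K, 0x93) = 0x67; 0x49 ⊕ 0x67 = 0x2E.
P3: S = E(K, 0x67) = 0xD3; 0x5B ⊕ 0xD3 = 0x88.
P4: S = E(K, 0xD3) = 0x27; 0x4A ⊕ 0x27 = 0x6D.
P5: S = E(K, 0x27) = 0x13; 0xB0 ⊕ 0x13 = 0xA3.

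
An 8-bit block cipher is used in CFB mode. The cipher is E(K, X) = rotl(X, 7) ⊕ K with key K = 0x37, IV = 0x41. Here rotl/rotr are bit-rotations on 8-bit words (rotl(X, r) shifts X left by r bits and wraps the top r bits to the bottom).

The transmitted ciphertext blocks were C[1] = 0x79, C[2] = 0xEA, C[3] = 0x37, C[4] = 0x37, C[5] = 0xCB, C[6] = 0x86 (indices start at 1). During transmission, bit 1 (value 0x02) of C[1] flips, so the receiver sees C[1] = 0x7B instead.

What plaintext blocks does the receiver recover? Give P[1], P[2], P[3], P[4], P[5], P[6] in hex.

CFB decryption: P_i = C_i ⊕ E(K, C_{i−1}), with C_{0} = IV.
Only C[1] changed, to 0x7B. In CFB, a change in C_i flips the same bit in P_i and garbles P_{i+1}. Decrypting the received ciphertext:
P[1]: E(K, 0x41) = 0x97; 0x7B ⊕ 0x97 = 0xEC.
P[2]: E(K, 0x7B) = 0x8A; 0xEA ⊕ 0x8A = 0x60.
P[3]: E(K, 0xEA) = 0x42; 0x37 ⊕ 0x42 = 0x75.
P[4]: E(K, 0x37) = 0xAC; 0x37 ⊕ 0xAC = 0x9B.
P[5]: E(K, 0x37) = 0xAC; 0xCB ⊕ 0xAC = 0x67.
P[6]: E(K, 0xCB) = 0xD2; 0x86 ⊕ 0xD2 = 0x54.
Blocks that differ from the original plaintext: P[1], P[2].

P[1] = 0xEC, P[2] = 0x60, P[3] = 0x75, P[4] = 0x9B, P[5] = 0x67, P[6] = 0x54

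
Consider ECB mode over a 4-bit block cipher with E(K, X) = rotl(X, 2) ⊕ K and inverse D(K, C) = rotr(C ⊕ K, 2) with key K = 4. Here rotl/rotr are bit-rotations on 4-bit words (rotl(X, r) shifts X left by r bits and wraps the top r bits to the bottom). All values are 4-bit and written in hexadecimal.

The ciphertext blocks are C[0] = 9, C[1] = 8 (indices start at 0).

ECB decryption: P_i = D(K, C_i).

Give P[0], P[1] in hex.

P[0]: D(K, 9) = 7.
P[1]: D(K, 8) = 3.

P[0] = 7, P[1] = 3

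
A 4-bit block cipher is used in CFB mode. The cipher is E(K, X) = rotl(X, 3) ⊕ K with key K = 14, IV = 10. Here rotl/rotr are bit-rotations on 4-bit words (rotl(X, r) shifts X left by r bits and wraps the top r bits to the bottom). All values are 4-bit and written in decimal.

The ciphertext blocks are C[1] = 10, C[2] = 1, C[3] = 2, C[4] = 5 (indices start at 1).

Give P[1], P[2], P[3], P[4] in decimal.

P[1] = 1, P[2] = 10, P[3] = 4, P[4] = 10

CFB decryption: P_i = C_i ⊕ E(K, C_{i−1}), with C_{0} = IV.
P[1]: E(K, 10) = 11; 10 ⊕ 11 = 1.
P[2]: E(K, 10) = 11; 1 ⊕ 11 = 10.
P[3]: E(K, 1) = 6; 2 ⊕ 6 = 4.
P[4]: E(K, 2) = 15; 5 ⊕ 15 = 10.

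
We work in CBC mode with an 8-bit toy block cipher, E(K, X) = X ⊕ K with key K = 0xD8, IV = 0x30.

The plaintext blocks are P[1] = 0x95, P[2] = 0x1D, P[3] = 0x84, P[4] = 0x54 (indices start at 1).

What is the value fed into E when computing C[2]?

CBC encryption: C_i = E(K, P_i ⊕ C_{i−1}), with C_{0} = IV.
C[1]: P[1] ⊕ 0x30 = 0xA5; E(K, 0xA5) = 0x7D.
C[2]: P[2] ⊕ 0x7D = 0x60; E(K, 0x60) = 0xB8.
So the input to E for block [2] is 0x60.

0x60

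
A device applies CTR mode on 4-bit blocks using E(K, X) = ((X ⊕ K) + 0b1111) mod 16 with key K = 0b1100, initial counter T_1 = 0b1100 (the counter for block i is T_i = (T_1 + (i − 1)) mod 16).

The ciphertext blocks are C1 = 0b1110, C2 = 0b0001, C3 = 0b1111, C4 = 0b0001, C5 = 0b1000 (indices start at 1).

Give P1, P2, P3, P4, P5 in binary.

CTR decryption: S_i = E(K, T_i) where T_i is the counter for block i; P_i = C_i ⊕ S_i.
P1: T = 0b1100, S = E(K, T) = 0b1111; 0b1110 ⊕ 0b1111 = 0b0001.
P2: T = 0b1101, S = E(K, T) = 0b0000; 0b0001 ⊕ 0b0000 = 0b0001.
P3: T = 0b1110, S = E(K, T) = 0b0001; 0b1111 ⊕ 0b0001 = 0b1110.
P4: T = 0b1111, S = E(K, T) = 0b0010; 0b0001 ⊕ 0b0010 = 0b0011.
P5: T = 0b0000, S = E(K, T) = 0b1011; 0b1000 ⊕ 0b1011 = 0b0011.

P1 = 0b0001, P2 = 0b0001, P3 = 0b1110, P4 = 0b0011, P5 = 0b0011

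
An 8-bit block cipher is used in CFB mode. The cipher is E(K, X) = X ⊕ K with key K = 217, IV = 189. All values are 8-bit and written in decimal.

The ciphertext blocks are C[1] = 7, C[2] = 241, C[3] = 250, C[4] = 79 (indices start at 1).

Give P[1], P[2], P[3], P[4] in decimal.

CFB decryption: P_i = C_i ⊕ E(K, C_{i−1}), with C_{0} = IV.
P[1]: E(K, 189) = 100; 7 ⊕ 100 = 99.
P[2]: E(K, 7) = 222; 241 ⊕ 222 = 47.
P[3]: E(K, 241) = 40; 250 ⊕ 40 = 210.
P[4]: E(K, 250) = 35; 79 ⊕ 35 = 108.

P[1] = 99, P[2] = 47, P[3] = 210, P[4] = 108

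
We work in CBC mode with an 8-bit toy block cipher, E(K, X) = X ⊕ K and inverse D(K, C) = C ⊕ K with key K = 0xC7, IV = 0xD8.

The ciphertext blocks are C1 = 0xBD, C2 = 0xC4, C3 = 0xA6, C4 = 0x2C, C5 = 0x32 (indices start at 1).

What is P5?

P5 = 0xD9

CBC decryption: P_i = D(K, C_i) ⊕ C_{i−1}, with C_{0} = IV.
P5: D(K, 0x32) = 0xF5; 0xF5 ⊕ 0x2C = 0xD9.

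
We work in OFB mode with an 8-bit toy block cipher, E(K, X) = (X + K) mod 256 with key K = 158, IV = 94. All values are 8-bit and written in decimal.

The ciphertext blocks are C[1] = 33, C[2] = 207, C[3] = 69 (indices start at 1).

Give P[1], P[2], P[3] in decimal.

OFB decryption: S_i = E(K, S_{i−1}) with S_{0} = IV; P_i = C_i ⊕ S_i.
P[1]: S = E(K, 94) = 252; 33 ⊕ 252 = 221.
P[2]: S = E(K, 252) = 154; 207 ⊕ 154 = 85.
P[3]: S = E(K, 154) = 56; 69 ⊕ 56 = 125.

P[1] = 221, P[2] = 85, P[3] = 125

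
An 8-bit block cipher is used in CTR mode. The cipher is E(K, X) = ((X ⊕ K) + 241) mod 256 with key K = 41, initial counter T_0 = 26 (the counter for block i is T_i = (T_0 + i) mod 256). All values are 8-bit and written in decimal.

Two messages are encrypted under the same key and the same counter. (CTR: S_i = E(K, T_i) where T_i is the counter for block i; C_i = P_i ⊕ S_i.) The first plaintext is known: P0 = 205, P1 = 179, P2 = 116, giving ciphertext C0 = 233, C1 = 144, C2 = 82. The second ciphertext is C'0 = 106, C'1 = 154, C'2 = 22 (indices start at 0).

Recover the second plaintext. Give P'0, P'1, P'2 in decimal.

In CTR with a reused counter, both messages share the same keystream S_i, so C_i ⊕ C'_i = P_i ⊕ P'_i and thus P'_i = P_i ⊕ C_i ⊕ C'_i.
P'0: 205 ⊕ 233 ⊕ 106 = 78.
P'1: 179 ⊕ 144 ⊕ 154 = 185.
P'2: 116 ⊕ 82 ⊕ 22 = 48.

P'0 = 78, P'1 = 185, P'2 = 48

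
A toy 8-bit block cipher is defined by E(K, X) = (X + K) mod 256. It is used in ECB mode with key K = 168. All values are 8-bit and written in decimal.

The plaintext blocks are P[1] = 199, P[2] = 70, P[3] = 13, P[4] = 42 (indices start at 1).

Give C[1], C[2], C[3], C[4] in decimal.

ECB encryption: C_i = E(K, P_i).
C[1]: E(K, 199) = 111.
C[2]: E(K, 70) = 238.
C[3]: E(K, 13) = 181.
C[4]: E(K, 42) = 210.

C[1] = 111, C[2] = 238, C[3] = 181, C[4] = 210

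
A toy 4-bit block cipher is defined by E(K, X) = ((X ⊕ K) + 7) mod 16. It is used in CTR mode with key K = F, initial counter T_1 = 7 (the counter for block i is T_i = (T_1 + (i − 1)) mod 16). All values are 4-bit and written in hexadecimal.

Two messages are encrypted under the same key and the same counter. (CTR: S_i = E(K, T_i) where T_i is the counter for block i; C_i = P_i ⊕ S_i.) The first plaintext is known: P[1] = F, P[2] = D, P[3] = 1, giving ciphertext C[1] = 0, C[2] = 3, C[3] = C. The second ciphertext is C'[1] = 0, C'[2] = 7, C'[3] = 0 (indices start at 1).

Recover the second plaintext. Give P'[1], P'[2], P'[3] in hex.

P'[1] = F, P'[2] = 9, P'[3] = D

In CTR with a reused counter, both messages share the same keystream S_i, so C_i ⊕ C'_i = P_i ⊕ P'_i and thus P'_i = P_i ⊕ C_i ⊕ C'_i.
P'[1]: F ⊕ 0 ⊕ 0 = F.
P'[2]: D ⊕ 3 ⊕ 7 = 9.
P'[3]: 1 ⊕ C ⊕ 0 = D.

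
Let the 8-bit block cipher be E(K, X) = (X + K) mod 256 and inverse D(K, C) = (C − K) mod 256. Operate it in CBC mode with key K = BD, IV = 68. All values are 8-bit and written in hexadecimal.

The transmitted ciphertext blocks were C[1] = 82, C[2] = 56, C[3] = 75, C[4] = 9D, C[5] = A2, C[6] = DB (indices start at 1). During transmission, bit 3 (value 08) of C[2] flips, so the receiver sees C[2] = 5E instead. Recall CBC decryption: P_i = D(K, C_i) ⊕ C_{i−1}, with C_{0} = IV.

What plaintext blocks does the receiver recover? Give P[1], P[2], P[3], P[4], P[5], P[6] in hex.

P[1] = AD, P[2] = 23, P[3] = E6, P[4] = 95, P[5] = 78, P[6] = BC

Only C[2] changed, to 5E. In CBC, a change in C_i garbles P_i and flips the same bit in P_{i+1}. Decrypting the received ciphertext:
P[1]: D(K, 82) = C5; C5 ⊕ 68 = AD.
P[2]: D(K, 5E) = A1; A1 ⊕ 82 = 23.
P[3]: D(K, 75) = B8; B8 ⊕ 5E = E6.
P[4]: D(K, 9D) = E0; E0 ⊕ 75 = 95.
P[5]: D(K, A2) = E5; E5 ⊕ 9D = 78.
P[6]: D(K, DB) = 1E; 1E ⊕ A2 = BC.
Blocks that differ from the original plaintext: P[2], P[3].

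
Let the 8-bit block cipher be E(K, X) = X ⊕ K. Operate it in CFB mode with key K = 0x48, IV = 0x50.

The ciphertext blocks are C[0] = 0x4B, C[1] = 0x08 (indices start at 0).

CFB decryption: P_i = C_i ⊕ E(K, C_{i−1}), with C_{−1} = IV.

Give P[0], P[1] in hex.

P[0] = 0x53, P[1] = 0x0B

P[0]: E(K, 0x50) = 0x18; 0x4B ⊕ 0x18 = 0x53.
P[1]: E(K, 0x4B) = 0x03; 0x08 ⊕ 0x03 = 0x0B.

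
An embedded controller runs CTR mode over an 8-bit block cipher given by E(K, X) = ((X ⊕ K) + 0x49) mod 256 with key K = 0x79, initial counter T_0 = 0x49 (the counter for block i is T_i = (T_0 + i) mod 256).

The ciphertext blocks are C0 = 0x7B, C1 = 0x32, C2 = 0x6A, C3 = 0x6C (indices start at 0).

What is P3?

P3 = 0x12

CTR decryption: S_i = E(K, T_i) where T_i is the counter for block i; P_i = C_i ⊕ S_i.
P3: T = 0x4C, S = E(K, T) = 0x7E; 0x6C ⊕ 0x7E = 0x12.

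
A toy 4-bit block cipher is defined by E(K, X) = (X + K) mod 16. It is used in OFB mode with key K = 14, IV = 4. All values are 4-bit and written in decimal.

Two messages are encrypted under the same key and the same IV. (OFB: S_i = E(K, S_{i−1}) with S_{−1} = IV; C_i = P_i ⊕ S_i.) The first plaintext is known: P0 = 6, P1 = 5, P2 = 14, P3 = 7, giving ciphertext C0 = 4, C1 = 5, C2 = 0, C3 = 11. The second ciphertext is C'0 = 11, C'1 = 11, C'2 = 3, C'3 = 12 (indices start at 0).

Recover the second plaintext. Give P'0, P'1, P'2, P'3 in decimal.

In OFB with a reused IV, both messages share the same keystream S_i, so C_i ⊕ C'_i = P_i ⊕ P'_i and thus P'_i = P_i ⊕ C_i ⊕ C'_i.
P'0: 6 ⊕ 4 ⊕ 11 = 9.
P'1: 5 ⊕ 5 ⊕ 11 = 11.
P'2: 14 ⊕ 0 ⊕ 3 = 13.
P'3: 7 ⊕ 11 ⊕ 12 = 0.

P'0 = 9, P'1 = 11, P'2 = 13, P'3 = 0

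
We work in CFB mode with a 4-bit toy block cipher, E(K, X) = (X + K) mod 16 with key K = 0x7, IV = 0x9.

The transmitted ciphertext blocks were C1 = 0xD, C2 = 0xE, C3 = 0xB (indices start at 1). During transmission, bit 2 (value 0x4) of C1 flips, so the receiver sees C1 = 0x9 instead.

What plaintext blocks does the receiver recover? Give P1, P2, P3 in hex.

CFB decryption: P_i = C_i ⊕ E(K, C_{i−1}), with C_{0} = IV.
Only C1 changed, to 0x9. In CFB, a change in C_i flips the same bit in P_i and garbles P_{i+1}. Decrypting the received ciphertext:
P1: E(K, 0x9) = 0x0; 0x9 ⊕ 0x0 = 0x9.
P2: E(K, 0x9) = 0x0; 0xE ⊕ 0x0 = 0xE.
P3: E(K, 0xE) = 0x5; 0xB ⊕ 0x5 = 0xE.
Blocks that differ from the original plaintext: P1, P2.

P1 = 0x9, P2 = 0xE, P3 = 0xE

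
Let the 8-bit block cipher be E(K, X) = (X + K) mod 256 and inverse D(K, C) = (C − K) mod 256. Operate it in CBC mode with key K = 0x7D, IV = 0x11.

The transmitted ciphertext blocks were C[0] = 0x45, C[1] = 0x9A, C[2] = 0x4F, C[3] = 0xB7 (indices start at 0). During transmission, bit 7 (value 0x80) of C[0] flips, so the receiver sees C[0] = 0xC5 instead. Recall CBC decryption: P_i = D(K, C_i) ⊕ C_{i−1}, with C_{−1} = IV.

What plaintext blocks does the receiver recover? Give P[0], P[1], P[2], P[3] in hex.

P[0] = 0x59, P[1] = 0xD8, P[2] = 0x48, P[3] = 0x75

Only C[0] changed, to 0xC5. In CBC, a change in C_i garbles P_i and flips the same bit in P_{i+1}. Decrypting the received ciphertext:
P[0]: D(K, 0xC5) = 0x48; 0x48 ⊕ 0x11 = 0x59.
P[1]: D(K, 0x9A) = 0x1D; 0x1D ⊕ 0xC5 = 0xD8.
P[2]: D(K, 0x4F) = 0xD2; 0xD2 ⊕ 0x9A = 0x48.
P[3]: D(K, 0xB7) = 0x3A; 0x3A ⊕ 0x4F = 0x75.
Blocks that differ from the original plaintext: P[0], P[1].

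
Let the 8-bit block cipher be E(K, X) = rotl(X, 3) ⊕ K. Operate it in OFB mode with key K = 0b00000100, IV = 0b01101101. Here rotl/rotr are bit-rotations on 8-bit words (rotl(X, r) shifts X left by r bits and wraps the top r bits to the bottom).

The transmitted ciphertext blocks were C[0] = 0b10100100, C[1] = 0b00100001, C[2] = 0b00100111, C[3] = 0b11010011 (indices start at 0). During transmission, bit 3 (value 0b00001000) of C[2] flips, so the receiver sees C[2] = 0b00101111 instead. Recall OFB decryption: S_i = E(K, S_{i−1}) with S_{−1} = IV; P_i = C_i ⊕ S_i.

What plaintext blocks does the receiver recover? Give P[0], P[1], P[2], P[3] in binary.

P[0] = 0b11001011, P[1] = 0b01011110, P[2] = 0b11010000, P[3] = 0b00101000

Only C[2] changed, to 0b00101111. In OFB, a change in C_i flips the same bit in P_i only; the keystream is unaffected. Decrypting the received ciphertext:
P[0]: S = E(K, 0b01101101) = 0b01101111; 0b10100100 ⊕ 0b01101111 = 0b11001011.
P[1]: S = E(K, 0b01101111) = 0b01111111; 0b00100001 ⊕ 0b01111111 = 0b01011110.
P[2]: S = E(K, 0b01111111) = 0b11111111; 0b00101111 ⊕ 0b11111111 = 0b11010000.
P[3]: S = E(K, 0b11111111) = 0b11111011; 0b11010011 ⊕ 0b11111011 = 0b00101000.
Blocks that differ from the original plaintext: P[2].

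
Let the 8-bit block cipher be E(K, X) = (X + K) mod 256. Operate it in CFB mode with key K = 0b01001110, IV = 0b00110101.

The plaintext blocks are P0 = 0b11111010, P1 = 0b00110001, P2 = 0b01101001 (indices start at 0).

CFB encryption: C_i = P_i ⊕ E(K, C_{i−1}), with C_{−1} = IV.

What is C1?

C0: E(K, 0b00110101) = 0b10000011; 0b11111010 ⊕ 0b10000011 = 0b01111001.
C1: E(K, 0b01111001) = 0b11000111; 0b00110001 ⊕ 0b11000111 = 0b11110110.

C1 = 0b11110110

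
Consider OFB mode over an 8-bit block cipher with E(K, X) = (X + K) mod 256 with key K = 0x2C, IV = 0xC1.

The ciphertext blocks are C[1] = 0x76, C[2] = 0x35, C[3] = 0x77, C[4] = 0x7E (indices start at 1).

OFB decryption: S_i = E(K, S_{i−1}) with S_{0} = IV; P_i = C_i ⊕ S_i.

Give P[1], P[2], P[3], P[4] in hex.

P[1]: S = E(K, 0xC1) = 0xED; 0x76 ⊕ 0xED = 0x9B.
P[2]: S = E(K, 0xED) = 0x19; 0x35 ⊕ 0x19 = 0x2C.
P[3]: S = E(K, 0x19) = 0x45; 0x77 ⊕ 0x45 = 0x32.
P[4]: S = E(K, 0x45) = 0x71; 0x7E ⊕ 0x71 = 0x0F.

P[1] = 0x9B, P[2] = 0x2C, P[3] = 0x32, P[4] = 0x0F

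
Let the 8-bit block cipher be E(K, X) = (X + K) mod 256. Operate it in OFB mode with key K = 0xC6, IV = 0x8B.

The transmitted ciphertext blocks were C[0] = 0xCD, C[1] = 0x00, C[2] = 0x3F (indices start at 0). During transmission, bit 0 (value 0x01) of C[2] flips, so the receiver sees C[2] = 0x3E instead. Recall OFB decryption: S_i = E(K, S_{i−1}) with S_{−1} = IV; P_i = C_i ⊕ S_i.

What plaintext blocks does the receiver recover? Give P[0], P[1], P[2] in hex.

P[0] = 0x9C, P[1] = 0x17, P[2] = 0xE3

Only C[2] changed, to 0x3E. In OFB, a change in C_i flips the same bit in P_i only; the keystream is unaffected. Decrypting the received ciphertext:
P[0]: S = E(K, 0x8B) = 0x51; 0xCD ⊕ 0x51 = 0x9C.
P[1]: S = E(K, 0x51) = 0x17; 0x00 ⊕ 0x17 = 0x17.
P[2]: S = E(K, 0x17) = 0xDD; 0x3E ⊕ 0xDD = 0xE3.
Blocks that differ from the original plaintext: P[2].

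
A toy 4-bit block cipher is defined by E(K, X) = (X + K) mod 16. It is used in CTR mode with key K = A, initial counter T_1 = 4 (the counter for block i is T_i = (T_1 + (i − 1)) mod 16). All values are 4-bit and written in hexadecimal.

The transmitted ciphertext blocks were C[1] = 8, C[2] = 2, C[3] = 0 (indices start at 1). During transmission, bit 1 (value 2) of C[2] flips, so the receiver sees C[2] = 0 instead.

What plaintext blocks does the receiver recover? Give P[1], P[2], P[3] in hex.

P[1] = 6, P[2] = F, P[3] = 0

CTR decryption: S_i = E(K, T_i) where T_i is the counter for block i; P_i = C_i ⊕ S_i.
Only C[2] changed, to 0. In CTR, a change in C_i flips the same bit in P_i only; the keystream is unaffected. Decrypting the received ciphertext:
P[1]: T = 4, S = E(K, T) = E; 8 ⊕ E = 6.
P[2]: T = 5, S = E(K, T) = F; 0 ⊕ F = F.
P[3]: T = 6, S = E(K, T) = 0; 0 ⊕ 0 = 0.
Blocks that differ from the original plaintext: P[2].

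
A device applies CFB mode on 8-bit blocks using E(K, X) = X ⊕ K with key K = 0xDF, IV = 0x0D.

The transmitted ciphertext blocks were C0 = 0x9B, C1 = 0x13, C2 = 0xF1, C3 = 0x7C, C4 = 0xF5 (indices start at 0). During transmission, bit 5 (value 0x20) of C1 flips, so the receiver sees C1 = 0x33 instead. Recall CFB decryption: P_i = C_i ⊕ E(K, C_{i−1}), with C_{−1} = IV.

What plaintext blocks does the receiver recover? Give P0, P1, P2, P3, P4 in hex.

P0 = 0x49, P1 = 0x77, P2 = 0x1D, P3 = 0x52, P4 = 0x56

Only C1 changed, to 0x33. In CFB, a change in C_i flips the same bit in P_i and garbles P_{i+1}. Decrypting the received ciphertext:
P0: E(K, 0x0D) = 0xD2; 0x9B ⊕ 0xD2 = 0x49.
P1: E(K, 0x9B) = 0x44; 0x33 ⊕ 0x44 = 0x77.
P2: E(K, 0x33) = 0xEC; 0xF1 ⊕ 0xEC = 0x1D.
P3: E(K, 0xF1) = 0x2E; 0x7C ⊕ 0x2E = 0x52.
P4: E(K, 0x7C) = 0xA3; 0xF5 ⊕ 0xA3 = 0x56.
Blocks that differ from the original plaintext: P1, P2.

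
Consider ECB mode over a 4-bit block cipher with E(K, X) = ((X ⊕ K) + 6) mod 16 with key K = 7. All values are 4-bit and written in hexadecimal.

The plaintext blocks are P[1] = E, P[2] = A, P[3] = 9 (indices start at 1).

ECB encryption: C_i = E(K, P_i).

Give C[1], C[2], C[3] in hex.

C[1]: E(K, E) = F.
C[2]: E(K, A) = 3.
C[3]: E(K, 9) = 4.

C[1] = F, C[2] = 3, C[3] = 4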